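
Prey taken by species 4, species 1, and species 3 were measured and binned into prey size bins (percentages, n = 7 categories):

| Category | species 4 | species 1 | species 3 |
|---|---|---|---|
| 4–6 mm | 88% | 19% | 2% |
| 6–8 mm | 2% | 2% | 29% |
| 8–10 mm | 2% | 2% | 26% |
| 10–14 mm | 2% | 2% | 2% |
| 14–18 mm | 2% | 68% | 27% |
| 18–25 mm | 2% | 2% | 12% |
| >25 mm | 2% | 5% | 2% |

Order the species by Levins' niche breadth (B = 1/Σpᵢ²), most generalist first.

Convert percentages to proportions (divide by 100).
Σp_4ᵢ² = 0.88² + 0.02² + 0.02² + 0.02² + 0.02² + 0.02² + 0.02² = 0.7744 + 0.0004 + 0.0004 + 0.0004 + 0.0004 + 0.0004 + 0.0004 = 0.7768
B_4 = 1 / 0.7768 = 1.2873
Σp_1ᵢ² = 0.19² + 0.02² + 0.02² + 0.02² + 0.68² + 0.02² + 0.05² = 0.0361 + 0.0004 + 0.0004 + 0.0004 + 0.4624 + 0.0004 + 0.0025 = 0.5026
B_1 = 1 / 0.5026 = 1.9897
Σp_3ᵢ² = 0.02² + 0.29² + 0.26² + 0.02² + 0.27² + 0.12² + 0.02² = 0.0004 + 0.0841 + 0.0676 + 0.0004 + 0.0729 + 0.0144 + 0.0004 = 0.2402
B_3 = 1 / 0.2402 = 4.1632
Ranking by B (broadest → narrowest): species 3 (4.16) > species 1 (1.99) > species 4 (1.29)

species 3 > species 1 > species 4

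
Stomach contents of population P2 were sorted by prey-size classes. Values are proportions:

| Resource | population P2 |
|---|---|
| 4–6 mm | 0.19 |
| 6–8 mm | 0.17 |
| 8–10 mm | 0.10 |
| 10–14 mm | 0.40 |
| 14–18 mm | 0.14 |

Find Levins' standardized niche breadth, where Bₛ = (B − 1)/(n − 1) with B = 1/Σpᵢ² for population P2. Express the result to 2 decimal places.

Σpᵢ² = 0.19² + 0.17² + 0.10² + 0.40² + 0.14² = 0.0361 + 0.0289 + 0.0100 + 0.1600 + 0.0196 = 0.2546
B = 1 / 0.2546 = 3.9277
Bₛ = (B − 1)/(n − 1) = (3.9277 − 1)/(5 − 1) = 2.9277/4 = 0.7319

0.73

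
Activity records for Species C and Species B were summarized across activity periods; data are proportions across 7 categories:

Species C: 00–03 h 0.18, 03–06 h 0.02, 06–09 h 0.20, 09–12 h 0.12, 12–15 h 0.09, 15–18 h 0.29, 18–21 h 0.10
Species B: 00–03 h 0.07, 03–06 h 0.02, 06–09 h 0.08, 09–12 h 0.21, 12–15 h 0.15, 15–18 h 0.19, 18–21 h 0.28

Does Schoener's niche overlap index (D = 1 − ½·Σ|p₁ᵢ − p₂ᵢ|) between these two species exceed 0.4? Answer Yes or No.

Σ|p₁ᵢ − p₂ᵢ| = 0.11 + 0.00 + 0.12 + 0.09 + 0.06 + 0.10 + 0.18 = 0.66
D = 1 − ½ × 0.66 = 1 − 0.330 = 0.6700
D = 0.6700 > 0.4 → Yes.

Yes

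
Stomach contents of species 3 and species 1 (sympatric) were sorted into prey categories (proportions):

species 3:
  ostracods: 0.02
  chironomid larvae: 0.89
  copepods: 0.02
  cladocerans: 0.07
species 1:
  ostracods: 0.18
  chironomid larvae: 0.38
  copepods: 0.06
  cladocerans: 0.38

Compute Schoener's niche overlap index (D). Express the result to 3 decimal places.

Σ|p₁ᵢ − p₂ᵢ| = 0.16 + 0.51 + 0.04 + 0.31 = 1.02
D = 1 − ½ × 1.02 = 1 − 0.510 = 0.49000

0.490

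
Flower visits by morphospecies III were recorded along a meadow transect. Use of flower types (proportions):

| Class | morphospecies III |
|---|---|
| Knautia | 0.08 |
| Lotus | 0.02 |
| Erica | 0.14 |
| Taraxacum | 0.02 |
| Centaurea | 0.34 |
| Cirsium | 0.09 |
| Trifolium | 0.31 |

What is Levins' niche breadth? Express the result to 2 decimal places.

4.06

Σpᵢ² = 0.08² + 0.02² + 0.14² + 0.02² + 0.34² + 0.09² + 0.31² = 0.0064 + 0.0004 + 0.0196 + 0.0004 + 0.1156 + 0.0081 + 0.0961 = 0.2466
B = 1 / 0.2466 = 4.0552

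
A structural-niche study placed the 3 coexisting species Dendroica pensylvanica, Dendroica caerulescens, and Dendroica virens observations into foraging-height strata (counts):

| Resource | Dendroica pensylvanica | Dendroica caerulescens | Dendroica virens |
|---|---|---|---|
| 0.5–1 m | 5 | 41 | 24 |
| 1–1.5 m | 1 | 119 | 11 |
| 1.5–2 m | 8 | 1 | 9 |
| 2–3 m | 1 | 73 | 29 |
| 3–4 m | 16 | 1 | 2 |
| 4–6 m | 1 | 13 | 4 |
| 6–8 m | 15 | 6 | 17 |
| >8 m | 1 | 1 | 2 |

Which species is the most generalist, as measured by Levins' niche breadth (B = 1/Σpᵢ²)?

Dendroica virens

Proportions for Dendroica pensylvanica (n=48): 5/48=0.1042, 1/48=0.0208, 8/48=0.1667, 1/48=0.0208, 16/48=0.3333, 1/48=0.0208, 15/48=0.3125, 1/48=0.0208
Proportions for Dendroica caerulescens (n=255): 41/255=0.1608, 119/255=0.4667, 1/255=0.0039, 73/255=0.2863, 1/255=0.0039, 13/255=0.0510, 6/255=0.0235, 1/255=0.0039
Proportions for Dendroica virens (n=98): 24/98=0.2449, 11/98=0.1122, 9/98=0.0918, 29/98=0.2959, 2/98=0.0204, 4/98=0.0408, 17/98=0.1735, 2/98=0.0204
Σp_pensᵢ² = 0.1042² + 0.0208² + 0.1667² + 0.0208² + 0.3333² + 0.0208² + 0.3125² + 0.0208² = 0.010858 + 0.000433 + 0.027789 + 0.000433 + 0.111089 + 0.000433 + 0.097656 + 0.000433 = 0.249124
B_pens = 1 / 0.249124 = 4.0141
Σp_caerᵢ² = 0.1608² + 0.4667² + 0.0039² + 0.2863² + 0.0039² + 0.0510² + 0.0235² + 0.0039² = 0.025857 + 0.217809 + 0.000015 + 0.081968 + 0.000015 + 0.002601 + 0.000552 + 0.000015 = 0.328832
B_caer = 1 / 0.328832 = 3.0411
Σp_vireᵢ² = 0.2449² + 0.1122² + 0.0918² + 0.2959² + 0.0204² + 0.0408² + 0.1735² + 0.0204² = 0.059976 + 0.012589 + 0.008427 + 0.087557 + 0.000416 + 0.001665 + 0.030102 + 0.000416 = 0.201148
B_vire = 1 / 0.201148 = 4.9715
Highest B → broadest niche (most generalist): Dendroica virens (B = 4.97).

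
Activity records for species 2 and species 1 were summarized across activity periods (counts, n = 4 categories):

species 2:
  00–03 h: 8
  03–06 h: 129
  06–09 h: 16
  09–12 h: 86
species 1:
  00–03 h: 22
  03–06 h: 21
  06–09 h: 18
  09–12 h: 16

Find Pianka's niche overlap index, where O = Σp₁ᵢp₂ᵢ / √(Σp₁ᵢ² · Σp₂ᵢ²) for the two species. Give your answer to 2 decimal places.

Proportions for species 2 (n=239): 8/239=0.0335, 129/239=0.5397, 16/239=0.0669, 86/239=0.3598
Proportions for species 1 (n=77): 22/77=0.2857, 21/77=0.2727, 18/77=0.2338, 16/77=0.2078
Σ p₁ᵢp₂ᵢ = 0.009571 + 0.147176 + 0.015641 + 0.074766 = 0.247154
Σp_1ᵢ² = 0.0335² + 0.5397² + 0.0669² + 0.3598² = 0.001122 + 0.291276 + 0.004476 + 0.129456 = 0.426330
Σp_2ᵢ² = 0.2857² + 0.2727² + 0.2338² + 0.2078² = 0.081624 + 0.074365 + 0.054662 + 0.043181 = 0.253832
O = 0.247154 / √(0.426330 × 0.253832) = 0.247154 / 0.3289623 = 0.7513

0.75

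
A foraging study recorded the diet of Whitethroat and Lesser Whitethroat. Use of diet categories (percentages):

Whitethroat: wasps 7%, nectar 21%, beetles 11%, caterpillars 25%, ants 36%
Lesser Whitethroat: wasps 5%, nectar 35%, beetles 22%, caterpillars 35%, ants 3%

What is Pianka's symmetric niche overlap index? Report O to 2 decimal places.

Convert percentages to proportions (divide by 100).
Σ p₁ᵢp₂ᵢ = 0.0035 + 0.0735 + 0.0242 + 0.0875 + 0.0108 = 0.1995
Σp_1ᵢ² = 0.07² + 0.21² + 0.11² + 0.25² + 0.36² = 0.0049 + 0.0441 + 0.0121 + 0.0625 + 0.1296 = 0.2532
Σp_2ᵢ² = 0.05² + 0.35² + 0.22² + 0.35² + 0.03² = 0.0025 + 0.1225 + 0.0484 + 0.1225 + 0.0009 = 0.2968
O = 0.1995 / √(0.2532 × 0.2968) = 0.1995 / 0.27413 = 0.7278

0.73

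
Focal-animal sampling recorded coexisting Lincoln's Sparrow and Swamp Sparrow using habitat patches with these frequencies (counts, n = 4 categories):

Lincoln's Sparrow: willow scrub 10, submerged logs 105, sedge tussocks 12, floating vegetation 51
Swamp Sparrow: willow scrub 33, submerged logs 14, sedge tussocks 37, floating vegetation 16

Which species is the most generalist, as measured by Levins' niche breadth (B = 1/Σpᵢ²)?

Swamp Sparrow

Proportions for Lincoln's Sparrow (n=178): 10/178=0.0562, 105/178=0.5899, 12/178=0.0674, 51/178=0.2865
Proportions for Swamp Sparrow (n=100): 33/100=0.3300, 14/100=0.1400, 37/100=0.3700, 16/100=0.1600
Σp_Lincᵢ² = 0.0562² + 0.5899² + 0.0674² + 0.2865² = 0.003158 + 0.347982 + 0.004543 + 0.082082 = 0.437765
B_Linc = 1 / 0.437765 = 2.2843
Σp_Swamᵢ² = 0.3300² + 0.1400² + 0.3700² + 0.1600² = 0.108900 + 0.019600 + 0.136900 + 0.025600 = 0.291000
B_Swam = 1 / 0.291000 = 3.4364
Highest B → broadest niche (most generalist): Swamp Sparrow (B = 3.44).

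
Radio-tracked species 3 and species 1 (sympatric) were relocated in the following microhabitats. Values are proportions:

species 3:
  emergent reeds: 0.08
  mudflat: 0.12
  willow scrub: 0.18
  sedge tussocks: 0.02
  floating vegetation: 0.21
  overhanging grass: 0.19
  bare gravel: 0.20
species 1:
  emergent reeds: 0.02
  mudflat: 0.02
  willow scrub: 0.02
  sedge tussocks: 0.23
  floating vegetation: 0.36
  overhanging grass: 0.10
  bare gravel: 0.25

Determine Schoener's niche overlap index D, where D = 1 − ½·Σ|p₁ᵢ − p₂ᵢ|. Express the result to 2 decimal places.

Σ|p₁ᵢ − p₂ᵢ| = 0.06 + 0.10 + 0.16 + 0.21 + 0.15 + 0.09 + 0.05 = 0.82
D = 1 − ½ × 0.82 = 1 − 0.410 = 0.5900

0.59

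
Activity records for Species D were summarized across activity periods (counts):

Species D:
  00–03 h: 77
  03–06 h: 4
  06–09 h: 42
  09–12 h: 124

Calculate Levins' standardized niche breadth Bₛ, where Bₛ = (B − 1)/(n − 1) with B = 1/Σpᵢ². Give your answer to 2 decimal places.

Proportions for Species D (n=247): 77/247=0.3117, 4/247=0.0162, 42/247=0.1700, 124/247=0.5020
Σpᵢ² = 0.3117² + 0.0162² + 0.1700² + 0.5020² = 0.097157 + 0.000262 + 0.028900 + 0.252004 = 0.378323
B = 1 / 0.378323 = 2.6432
Bₛ = (B − 1)/(n − 1) = (2.6432 − 1)/(4 − 1) = 1.6432/3 = 0.5477

0.55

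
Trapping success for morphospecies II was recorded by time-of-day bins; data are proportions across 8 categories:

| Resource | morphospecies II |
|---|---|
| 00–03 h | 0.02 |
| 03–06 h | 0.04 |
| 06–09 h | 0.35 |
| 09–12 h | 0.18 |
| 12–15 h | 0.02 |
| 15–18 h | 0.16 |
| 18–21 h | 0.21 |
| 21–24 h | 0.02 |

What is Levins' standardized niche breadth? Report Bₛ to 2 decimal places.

0.49

Σpᵢ² = 0.02² + 0.04² + 0.35² + 0.18² + 0.02² + 0.16² + 0.21² + 0.02² = 0.0004 + 0.0016 + 0.1225 + 0.0324 + 0.0004 + 0.0256 + 0.0441 + 0.0004 = 0.2274
B = 1 / 0.2274 = 4.3975
Bₛ = (B − 1)/(n − 1) = (4.3975 − 1)/(8 − 1) = 3.3975/7 = 0.4854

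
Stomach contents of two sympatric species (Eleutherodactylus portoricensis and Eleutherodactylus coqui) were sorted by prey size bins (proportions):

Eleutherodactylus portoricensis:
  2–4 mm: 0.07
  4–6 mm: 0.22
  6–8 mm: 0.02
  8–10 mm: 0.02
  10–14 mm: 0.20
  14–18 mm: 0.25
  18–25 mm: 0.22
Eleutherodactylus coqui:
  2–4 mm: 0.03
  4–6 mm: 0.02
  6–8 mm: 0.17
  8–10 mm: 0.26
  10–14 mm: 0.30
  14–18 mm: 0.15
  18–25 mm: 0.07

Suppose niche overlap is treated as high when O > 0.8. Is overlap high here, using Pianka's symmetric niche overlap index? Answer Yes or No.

Σ p₁ᵢp₂ᵢ = 0.0021 + 0.0044 + 0.0034 + 0.0052 + 0.0600 + 0.0375 + 0.0154 = 0.1280
Σp_1ᵢ² = 0.07² + 0.22² + 0.02² + 0.02² + 0.20² + 0.25² + 0.22² = 0.0049 + 0.0484 + 0.0004 + 0.0004 + 0.0400 + 0.0625 + 0.0484 = 0.2050
Σp_2ᵢ² = 0.03² + 0.02² + 0.17² + 0.26² + 0.30² + 0.15² + 0.07² = 0.0009 + 0.0004 + 0.0289 + 0.0676 + 0.0900 + 0.0225 + 0.0049 = 0.2152
O = 0.1280 / √(0.2050 × 0.2152) = 0.1280 / 0.21004 = 0.6094
O = 0.6094 < 0.8 → No.

No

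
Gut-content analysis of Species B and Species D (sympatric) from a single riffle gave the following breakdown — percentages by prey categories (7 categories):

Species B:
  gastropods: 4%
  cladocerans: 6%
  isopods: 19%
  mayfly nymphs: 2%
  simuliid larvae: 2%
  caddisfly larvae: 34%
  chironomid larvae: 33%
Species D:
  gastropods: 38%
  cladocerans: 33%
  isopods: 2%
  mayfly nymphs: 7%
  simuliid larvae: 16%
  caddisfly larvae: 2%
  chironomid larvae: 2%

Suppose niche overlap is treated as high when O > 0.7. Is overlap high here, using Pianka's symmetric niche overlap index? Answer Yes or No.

No

Convert percentages to proportions (divide by 100).
Σ p₁ᵢp₂ᵢ = 0.0152 + 0.0198 + 0.0038 + 0.0014 + 0.0032 + 0.0068 + 0.0066 = 0.0568
Σp_1ᵢ² = 0.04² + 0.06² + 0.19² + 0.02² + 0.02² + 0.34² + 0.33² = 0.0016 + 0.0036 + 0.0361 + 0.0004 + 0.0004 + 0.1156 + 0.1089 = 0.2666
Σp_2ᵢ² = 0.38² + 0.33² + 0.02² + 0.07² + 0.16² + 0.02² + 0.02² = 0.1444 + 0.1089 + 0.0004 + 0.0049 + 0.0256 + 0.0004 + 0.0004 = 0.2850
O = 0.0568 / √(0.2666 × 0.2850) = 0.0568 / 0.27565 = 0.2061
O = 0.2061 < 0.7 → No.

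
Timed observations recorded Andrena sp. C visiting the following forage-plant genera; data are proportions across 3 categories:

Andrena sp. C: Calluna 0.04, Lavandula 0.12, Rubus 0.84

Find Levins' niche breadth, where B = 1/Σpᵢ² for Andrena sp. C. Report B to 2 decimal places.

1.39

Σpᵢ² = 0.04² + 0.12² + 0.84² = 0.0016 + 0.0144 + 0.7056 = 0.7216
B = 1 / 0.7216 = 1.3858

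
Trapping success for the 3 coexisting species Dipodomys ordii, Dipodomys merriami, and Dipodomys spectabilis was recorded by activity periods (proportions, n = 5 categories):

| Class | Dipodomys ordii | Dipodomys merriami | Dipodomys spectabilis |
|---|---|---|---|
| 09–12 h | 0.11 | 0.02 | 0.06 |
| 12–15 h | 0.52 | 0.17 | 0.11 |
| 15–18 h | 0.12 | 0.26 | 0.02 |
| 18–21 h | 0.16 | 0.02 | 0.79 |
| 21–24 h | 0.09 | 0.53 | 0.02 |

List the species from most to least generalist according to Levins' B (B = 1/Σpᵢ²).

Dipodomys ordii > Dipodomys merriami > Dipodomys spectabilis

Σp_ordiᵢ² = 0.11² + 0.52² + 0.12² + 0.16² + 0.09² = 0.0121 + 0.2704 + 0.0144 + 0.0256 + 0.0081 = 0.3306
B_ordi = 1 / 0.3306 = 3.0248
Σp_merrᵢ² = 0.02² + 0.17² + 0.26² + 0.02² + 0.53² = 0.0004 + 0.0289 + 0.0676 + 0.0004 + 0.2809 = 0.3782
B_merr = 1 / 0.3782 = 2.6441
Σp_specᵢ² = 0.06² + 0.11² + 0.02² + 0.79² + 0.02² = 0.0036 + 0.0121 + 0.0004 + 0.6241 + 0.0004 = 0.6406
B_spec = 1 / 0.6406 = 1.5610
Ranking by B (broadest → narrowest): Dipodomys ordii (3.02) > Dipodomys merriami (2.64) > Dipodomys spectabilis (1.56)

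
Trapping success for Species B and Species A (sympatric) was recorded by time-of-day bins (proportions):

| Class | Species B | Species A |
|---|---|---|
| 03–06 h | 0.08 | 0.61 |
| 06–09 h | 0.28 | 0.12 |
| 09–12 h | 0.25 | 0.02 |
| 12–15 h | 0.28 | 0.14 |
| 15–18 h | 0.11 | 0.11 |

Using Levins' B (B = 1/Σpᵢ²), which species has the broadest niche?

Σp_Bᵢ² = 0.08² + 0.28² + 0.25² + 0.28² + 0.11² = 0.0064 + 0.0784 + 0.0625 + 0.0784 + 0.0121 = 0.2378
B_B = 1 / 0.2378 = 4.2052
Σp_Aᵢ² = 0.61² + 0.12² + 0.02² + 0.14² + 0.11² = 0.3721 + 0.0144 + 0.0004 + 0.0196 + 0.0121 = 0.4186
B_A = 1 / 0.4186 = 2.3889
Highest B → broadest niche (most generalist): Species B (B = 4.21).

Species B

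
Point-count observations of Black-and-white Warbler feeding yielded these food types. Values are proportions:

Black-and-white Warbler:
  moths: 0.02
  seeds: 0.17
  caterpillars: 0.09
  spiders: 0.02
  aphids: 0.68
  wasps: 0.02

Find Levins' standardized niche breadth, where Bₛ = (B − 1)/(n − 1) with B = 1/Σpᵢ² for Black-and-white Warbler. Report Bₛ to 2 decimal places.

0.20

Σpᵢ² = 0.02² + 0.17² + 0.09² + 0.02² + 0.68² + 0.02² = 0.0004 + 0.0289 + 0.0081 + 0.0004 + 0.4624 + 0.0004 = 0.5006
B = 1 / 0.5006 = 1.9976
Bₛ = (B − 1)/(n − 1) = (1.9976 − 1)/(6 − 1) = 0.9976/5 = 0.1995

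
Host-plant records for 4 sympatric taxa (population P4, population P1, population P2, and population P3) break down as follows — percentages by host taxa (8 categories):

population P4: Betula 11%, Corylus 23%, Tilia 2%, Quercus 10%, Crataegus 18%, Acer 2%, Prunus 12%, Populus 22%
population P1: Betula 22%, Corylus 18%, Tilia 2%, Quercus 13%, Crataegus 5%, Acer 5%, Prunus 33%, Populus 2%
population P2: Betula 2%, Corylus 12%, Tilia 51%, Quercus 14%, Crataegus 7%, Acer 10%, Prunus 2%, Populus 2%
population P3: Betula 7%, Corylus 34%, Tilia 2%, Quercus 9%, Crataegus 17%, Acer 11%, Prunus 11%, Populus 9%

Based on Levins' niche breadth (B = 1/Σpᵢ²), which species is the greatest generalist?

Convert percentages to proportions (divide by 100).
Σp_P4ᵢ² = 0.11² + 0.23² + 0.02² + 0.10² + 0.18² + 0.02² + 0.12² + 0.22² = 0.0121 + 0.0529 + 0.0004 + 0.0100 + 0.0324 + 0.0004 + 0.0144 + 0.0484 = 0.1710
B_P4 = 1 / 0.1710 = 5.8480
Σp_P1ᵢ² = 0.22² + 0.18² + 0.02² + 0.13² + 0.05² + 0.05² + 0.33² + 0.02² = 0.0484 + 0.0324 + 0.0004 + 0.0169 + 0.0025 + 0.0025 + 0.1089 + 0.0004 = 0.2124
B_P1 = 1 / 0.2124 = 4.7081
Σp_P2ᵢ² = 0.02² + 0.12² + 0.51² + 0.14² + 0.07² + 0.10² + 0.02² + 0.02² = 0.0004 + 0.0144 + 0.2601 + 0.0196 + 0.0049 + 0.0100 + 0.0004 + 0.0004 = 0.3102
B_P2 = 1 / 0.3102 = 3.2237
Σp_P3ᵢ² = 0.07² + 0.34² + 0.02² + 0.09² + 0.17² + 0.11² + 0.11² + 0.09² = 0.0049 + 0.1156 + 0.0004 + 0.0081 + 0.0289 + 0.0121 + 0.0121 + 0.0081 = 0.1902
B_P3 = 1 / 0.1902 = 5.2576
Highest B → broadest niche (most generalist): population P4 (B = 5.85).

population P4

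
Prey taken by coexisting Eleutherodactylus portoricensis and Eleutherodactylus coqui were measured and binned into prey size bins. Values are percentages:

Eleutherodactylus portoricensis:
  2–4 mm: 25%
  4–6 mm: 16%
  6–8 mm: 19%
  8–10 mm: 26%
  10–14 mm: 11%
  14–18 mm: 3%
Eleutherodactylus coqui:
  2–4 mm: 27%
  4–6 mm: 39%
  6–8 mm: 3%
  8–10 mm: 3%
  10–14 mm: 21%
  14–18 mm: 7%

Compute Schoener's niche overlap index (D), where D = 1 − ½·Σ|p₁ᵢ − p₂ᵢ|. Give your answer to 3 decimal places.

0.610

Convert percentages to proportions (divide by 100).
Σ|p₁ᵢ − p₂ᵢ| = 0.02 + 0.23 + 0.16 + 0.23 + 0.10 + 0.04 = 0.78
D = 1 − ½ × 0.78 = 1 − 0.390 = 0.61000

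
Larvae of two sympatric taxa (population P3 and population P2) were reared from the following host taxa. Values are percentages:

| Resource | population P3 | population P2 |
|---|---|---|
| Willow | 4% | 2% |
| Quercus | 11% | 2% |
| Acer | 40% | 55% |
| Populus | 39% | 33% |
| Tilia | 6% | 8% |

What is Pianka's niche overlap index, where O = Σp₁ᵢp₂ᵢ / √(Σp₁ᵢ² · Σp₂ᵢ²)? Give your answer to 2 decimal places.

Convert percentages to proportions (divide by 100).
Σ p₁ᵢp₂ᵢ = 0.0008 + 0.0022 + 0.2200 + 0.1287 + 0.0048 = 0.3565
Σp_1ᵢ² = 0.04² + 0.11² + 0.40² + 0.39² + 0.06² = 0.0016 + 0.0121 + 0.1600 + 0.1521 + 0.0036 = 0.3294
Σp_2ᵢ² = 0.02² + 0.02² + 0.55² + 0.33² + 0.08² = 0.0004 + 0.0004 + 0.3025 + 0.1089 + 0.0064 = 0.4186
O = 0.3565 / √(0.3294 × 0.4186) = 0.3565 / 0.37133 = 0.9601

0.96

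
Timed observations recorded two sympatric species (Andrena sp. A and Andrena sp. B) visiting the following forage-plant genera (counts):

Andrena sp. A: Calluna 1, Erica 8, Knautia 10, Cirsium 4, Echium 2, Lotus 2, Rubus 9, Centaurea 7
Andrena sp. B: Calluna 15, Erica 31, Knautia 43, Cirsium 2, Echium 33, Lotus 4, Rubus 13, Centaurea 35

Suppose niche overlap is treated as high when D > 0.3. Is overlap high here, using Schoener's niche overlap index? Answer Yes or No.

Yes

Proportions for Andrena sp. A (n=43): 1/43=0.0233, 8/43=0.1860, 10/43=0.2326, 4/43=0.0930, 2/43=0.0465, 2/43=0.0465, 9/43=0.2093, 7/43=0.1628
Proportions for Andrena sp. B (n=176): 15/176=0.0852, 31/176=0.1761, 43/176=0.2443, 2/176=0.0114, 33/176=0.1875, 4/176=0.0227, 13/176=0.0739, 35/176=0.1989
Σ|p₁ᵢ − p₂ᵢ| = 0.0619 + 0.0099 + 0.0117 + 0.0816 + 0.1410 + 0.0238 + 0.1354 + 0.0361 = 0.5014
D = 1 − ½ × 0.5014 = 1 − 0.25070 = 0.74930
D = 0.74930 > 0.3 → Yes.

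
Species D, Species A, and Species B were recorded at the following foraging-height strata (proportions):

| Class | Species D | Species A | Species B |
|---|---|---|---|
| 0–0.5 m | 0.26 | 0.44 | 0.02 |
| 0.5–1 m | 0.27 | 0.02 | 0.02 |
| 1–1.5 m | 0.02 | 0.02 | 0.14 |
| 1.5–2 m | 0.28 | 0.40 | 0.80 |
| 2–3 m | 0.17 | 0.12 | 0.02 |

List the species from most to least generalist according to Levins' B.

Species D > Species A > Species B

Σp_Dᵢ² = 0.26² + 0.27² + 0.02² + 0.28² + 0.17² = 0.0676 + 0.0729 + 0.0004 + 0.0784 + 0.0289 = 0.2482
B_D = 1 / 0.2482 = 4.0290
Σp_Aᵢ² = 0.44² + 0.02² + 0.02² + 0.40² + 0.12² = 0.1936 + 0.0004 + 0.0004 + 0.1600 + 0.0144 = 0.3688
B_A = 1 / 0.3688 = 2.7115
Σp_Bᵢ² = 0.02² + 0.02² + 0.14² + 0.80² + 0.02² = 0.0004 + 0.0004 + 0.0196 + 0.6400 + 0.0004 = 0.6608
B_B = 1 / 0.6608 = 1.5133
Ranking by B (broadest → narrowest): Species D (4.03) > Species A (2.71) > Species B (1.51)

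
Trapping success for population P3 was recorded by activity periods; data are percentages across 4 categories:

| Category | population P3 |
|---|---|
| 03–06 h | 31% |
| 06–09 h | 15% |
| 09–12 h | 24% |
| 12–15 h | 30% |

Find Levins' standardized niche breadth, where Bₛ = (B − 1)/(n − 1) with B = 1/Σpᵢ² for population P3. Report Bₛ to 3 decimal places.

Convert percentages to proportions (divide by 100).
Σpᵢ² = 0.31² + 0.15² + 0.24² + 0.30² = 0.0961 + 0.0225 + 0.0576 + 0.0900 = 0.2662
B = 1 / 0.2662 = 3.75657
Bₛ = (B − 1)/(n − 1) = (3.75657 − 1)/(4 − 1) = 2.75657/3 = 0.91886

0.919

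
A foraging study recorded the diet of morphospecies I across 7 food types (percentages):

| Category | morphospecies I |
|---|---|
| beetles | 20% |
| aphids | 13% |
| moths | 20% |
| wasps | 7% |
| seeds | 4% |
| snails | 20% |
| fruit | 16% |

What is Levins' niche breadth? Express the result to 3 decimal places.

5.917

Convert percentages to proportions (divide by 100).
Σpᵢ² = 0.20² + 0.13² + 0.20² + 0.07² + 0.04² + 0.20² + 0.16² = 0.0400 + 0.0169 + 0.0400 + 0.0049 + 0.0016 + 0.0400 + 0.0256 = 0.1690
B = 1 / 0.1690 = 5.91716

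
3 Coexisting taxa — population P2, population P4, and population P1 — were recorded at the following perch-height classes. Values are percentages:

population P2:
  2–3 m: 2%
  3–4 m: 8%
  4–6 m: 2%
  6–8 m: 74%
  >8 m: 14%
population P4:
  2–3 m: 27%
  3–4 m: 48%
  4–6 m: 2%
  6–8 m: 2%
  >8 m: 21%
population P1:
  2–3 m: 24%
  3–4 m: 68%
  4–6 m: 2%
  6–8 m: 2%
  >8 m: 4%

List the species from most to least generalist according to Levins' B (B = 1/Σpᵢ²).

population P4 > population P1 > population P2

Convert percentages to proportions (divide by 100).
Σp_P2ᵢ² = 0.02² + 0.08² + 0.02² + 0.74² + 0.14² = 0.0004 + 0.0064 + 0.0004 + 0.5476 + 0.0196 = 0.5744
B_P2 = 1 / 0.5744 = 1.7409
Σp_P4ᵢ² = 0.27² + 0.48² + 0.02² + 0.02² + 0.21² = 0.0729 + 0.2304 + 0.0004 + 0.0004 + 0.0441 = 0.3482
B_P4 = 1 / 0.3482 = 2.8719
Σp_P1ᵢ² = 0.24² + 0.68² + 0.02² + 0.02² + 0.04² = 0.0576 + 0.4624 + 0.0004 + 0.0004 + 0.0016 = 0.5224
B_P1 = 1 / 0.5224 = 1.9142
Ranking by B (broadest → narrowest): population P4 (2.87) > population P1 (1.91) > population P2 (1.74)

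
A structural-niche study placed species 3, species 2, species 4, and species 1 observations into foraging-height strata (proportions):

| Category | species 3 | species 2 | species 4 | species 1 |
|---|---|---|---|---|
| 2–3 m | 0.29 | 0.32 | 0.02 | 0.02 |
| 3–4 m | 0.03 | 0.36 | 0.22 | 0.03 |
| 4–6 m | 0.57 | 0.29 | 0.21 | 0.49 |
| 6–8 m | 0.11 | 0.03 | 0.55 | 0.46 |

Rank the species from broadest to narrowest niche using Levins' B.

Σp_3ᵢ² = 0.29² + 0.03² + 0.57² + 0.11² = 0.0841 + 0.0009 + 0.3249 + 0.0121 = 0.4220
B_3 = 1 / 0.4220 = 2.3697
Σp_2ᵢ² = 0.32² + 0.36² + 0.29² + 0.03² = 0.1024 + 0.1296 + 0.0841 + 0.0009 = 0.3170
B_2 = 1 / 0.3170 = 3.1546
Σp_4ᵢ² = 0.02² + 0.22² + 0.21² + 0.55² = 0.0004 + 0.0484 + 0.0441 + 0.3025 = 0.3954
B_4 = 1 / 0.3954 = 2.5291
Σp_1ᵢ² = 0.02² + 0.03² + 0.49² + 0.46² = 0.0004 + 0.0009 + 0.2401 + 0.2116 = 0.4530
B_1 = 1 / 0.4530 = 2.2075
Ranking by B (broadest → narrowest): species 2 (3.15) > species 4 (2.53) > species 3 (2.37) > species 1 (2.21)

species 2 > species 4 > species 3 > species 1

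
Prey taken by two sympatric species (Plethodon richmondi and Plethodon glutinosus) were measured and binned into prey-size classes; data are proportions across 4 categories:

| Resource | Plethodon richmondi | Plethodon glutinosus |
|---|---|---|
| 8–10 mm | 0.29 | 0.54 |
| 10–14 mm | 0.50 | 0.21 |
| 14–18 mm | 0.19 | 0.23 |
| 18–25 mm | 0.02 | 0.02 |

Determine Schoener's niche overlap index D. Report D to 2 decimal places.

0.71

Σ|p₁ᵢ − p₂ᵢ| = 0.25 + 0.29 + 0.04 + 0.00 = 0.58
D = 1 − ½ × 0.58 = 1 − 0.290 = 0.7100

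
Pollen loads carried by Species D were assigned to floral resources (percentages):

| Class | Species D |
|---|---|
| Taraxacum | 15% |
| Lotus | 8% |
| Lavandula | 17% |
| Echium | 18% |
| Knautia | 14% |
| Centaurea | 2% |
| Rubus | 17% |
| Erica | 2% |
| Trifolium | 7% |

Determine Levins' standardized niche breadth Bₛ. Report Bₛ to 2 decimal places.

Convert percentages to proportions (divide by 100).
Σpᵢ² = 0.15² + 0.08² + 0.17² + 0.18² + 0.14² + 0.02² + 0.17² + 0.02² + 0.07² = 0.0225 + 0.0064 + 0.0289 + 0.0324 + 0.0196 + 0.0004 + 0.0289 + 0.0004 + 0.0049 = 0.1444
B = 1 / 0.1444 = 6.9252
Bₛ = (B − 1)/(n − 1) = (6.9252 − 1)/(9 − 1) = 5.9252/8 = 0.7407

0.74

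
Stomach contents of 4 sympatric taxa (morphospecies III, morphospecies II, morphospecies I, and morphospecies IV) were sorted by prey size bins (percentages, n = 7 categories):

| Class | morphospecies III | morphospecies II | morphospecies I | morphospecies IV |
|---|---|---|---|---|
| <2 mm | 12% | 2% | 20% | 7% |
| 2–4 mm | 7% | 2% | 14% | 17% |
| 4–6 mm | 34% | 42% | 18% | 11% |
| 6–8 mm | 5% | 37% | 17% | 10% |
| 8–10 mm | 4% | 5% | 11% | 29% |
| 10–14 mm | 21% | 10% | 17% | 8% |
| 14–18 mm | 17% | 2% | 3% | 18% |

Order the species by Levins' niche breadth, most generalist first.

morphospecies I > morphospecies IV > morphospecies III > morphospecies II

Convert percentages to proportions (divide by 100).
Σp_IIIᵢ² = 0.12² + 0.07² + 0.34² + 0.05² + 0.04² + 0.21² + 0.17² = 0.0144 + 0.0049 + 0.1156 + 0.0025 + 0.0016 + 0.0441 + 0.0289 = 0.2120
B_III = 1 / 0.2120 = 4.7170
Σp_IIᵢ² = 0.02² + 0.02² + 0.42² + 0.37² + 0.05² + 0.10² + 0.02² = 0.0004 + 0.0004 + 0.1764 + 0.1369 + 0.0025 + 0.0100 + 0.0004 = 0.3270
B_II = 1 / 0.3270 = 3.0581
Σp_Iᵢ² = 0.20² + 0.14² + 0.18² + 0.17² + 0.11² + 0.17² + 0.03² = 0.0400 + 0.0196 + 0.0324 + 0.0289 + 0.0121 + 0.0289 + 0.0009 = 0.1628
B_I = 1 / 0.1628 = 6.1425
Σp_IVᵢ² = 0.07² + 0.17² + 0.11² + 0.10² + 0.29² + 0.08² + 0.18² = 0.0049 + 0.0289 + 0.0121 + 0.0100 + 0.0841 + 0.0064 + 0.0324 = 0.1788
B_IV = 1 / 0.1788 = 5.5928
Ranking by B (broadest → narrowest): morphospecies I (6.14) > morphospecies IV (5.59) > morphospecies III (4.72) > morphospecies II (3.06)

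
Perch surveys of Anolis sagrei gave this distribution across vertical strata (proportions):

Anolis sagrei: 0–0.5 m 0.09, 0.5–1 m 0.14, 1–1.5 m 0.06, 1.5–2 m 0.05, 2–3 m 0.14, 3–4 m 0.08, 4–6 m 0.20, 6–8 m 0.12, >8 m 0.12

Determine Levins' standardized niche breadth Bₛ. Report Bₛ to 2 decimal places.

Σpᵢ² = 0.09² + 0.14² + 0.06² + 0.05² + 0.14² + 0.08² + 0.20² + 0.12² + 0.12² = 0.0081 + 0.0196 + 0.0036 + 0.0025 + 0.0196 + 0.0064 + 0.0400 + 0.0144 + 0.0144 = 0.1286
B = 1 / 0.1286 = 7.7760
Bₛ = (B − 1)/(n − 1) = (7.7760 − 1)/(9 − 1) = 6.7760/8 = 0.8470

0.85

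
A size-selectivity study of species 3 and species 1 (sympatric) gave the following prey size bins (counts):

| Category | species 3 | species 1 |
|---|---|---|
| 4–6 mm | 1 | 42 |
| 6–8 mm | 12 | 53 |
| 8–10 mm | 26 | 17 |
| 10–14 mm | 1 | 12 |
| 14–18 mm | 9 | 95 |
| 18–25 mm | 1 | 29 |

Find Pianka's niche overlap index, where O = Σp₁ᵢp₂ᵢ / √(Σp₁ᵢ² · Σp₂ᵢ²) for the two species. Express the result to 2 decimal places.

0.55

Proportions for species 3 (n=50): 1/50=0.0200, 12/50=0.2400, 26/50=0.5200, 1/50=0.0200, 9/50=0.1800, 1/50=0.0200
Proportions for species 1 (n=248): 42/248=0.1694, 53/248=0.2137, 17/248=0.0685, 12/248=0.0484, 95/248=0.3831, 29/248=0.1169
Σ p₁ᵢp₂ᵢ = 0.003388 + 0.051288 + 0.035620 + 0.000968 + 0.068958 + 0.002338 = 0.162560
Σp_1ᵢ² = 0.0200² + 0.2400² + 0.5200² + 0.0200² + 0.1800² + 0.0200² = 0.000400 + 0.057600 + 0.270400 + 0.000400 + 0.032400 + 0.000400 = 0.361600
Σp_2ᵢ² = 0.1694² + 0.2137² + 0.0685² + 0.0484² + 0.3831² + 0.1169² = 0.028696 + 0.045668 + 0.004692 + 0.002343 + 0.146766 + 0.013666 = 0.241831
O = 0.162560 / √(0.361600 × 0.241831) = 0.162560 / 0.2957128 = 0.5497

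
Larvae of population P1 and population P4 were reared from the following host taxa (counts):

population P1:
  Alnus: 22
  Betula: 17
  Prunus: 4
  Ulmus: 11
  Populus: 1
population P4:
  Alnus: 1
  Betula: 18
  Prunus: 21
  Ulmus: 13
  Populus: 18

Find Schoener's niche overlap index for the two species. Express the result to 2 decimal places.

Proportions for population P1 (n=55): 22/55=0.4000, 17/55=0.3091, 4/55=0.0727, 11/55=0.2000, 1/55=0.0182
Proportions for population P4 (n=71): 1/71=0.0141, 18/71=0.2535, 21/71=0.2958, 13/71=0.1831, 18/71=0.2535
Σ|p₁ᵢ − p₂ᵢ| = 0.3859 + 0.0556 + 0.2231 + 0.0169 + 0.2353 = 0.9168
D = 1 − ½ × 0.9168 = 1 − 0.45840 = 0.54160

0.54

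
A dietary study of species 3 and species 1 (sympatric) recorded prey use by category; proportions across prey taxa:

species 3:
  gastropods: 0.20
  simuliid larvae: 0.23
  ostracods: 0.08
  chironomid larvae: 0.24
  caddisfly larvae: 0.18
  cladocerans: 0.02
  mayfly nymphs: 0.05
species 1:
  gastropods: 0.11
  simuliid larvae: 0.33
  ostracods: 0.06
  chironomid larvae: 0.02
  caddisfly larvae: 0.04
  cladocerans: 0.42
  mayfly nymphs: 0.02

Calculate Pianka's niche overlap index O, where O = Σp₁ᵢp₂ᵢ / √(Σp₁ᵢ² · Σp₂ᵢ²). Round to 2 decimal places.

Σ p₁ᵢp₂ᵢ = 0.0220 + 0.0759 + 0.0048 + 0.0048 + 0.0072 + 0.0084 + 0.0010 = 0.1241
Σp_1ᵢ² = 0.20² + 0.23² + 0.08² + 0.24² + 0.18² + 0.02² + 0.05² = 0.0400 + 0.0529 + 0.0064 + 0.0576 + 0.0324 + 0.0004 + 0.0025 = 0.1922
Σp_2ᵢ² = 0.11² + 0.33² + 0.06² + 0.02² + 0.04² + 0.42² + 0.02² = 0.0121 + 0.1089 + 0.0036 + 0.0004 + 0.0016 + 0.1764 + 0.0004 = 0.3034
O = 0.1241 / √(0.1922 × 0.3034) = 0.1241 / 0.24148 = 0.5139

0.51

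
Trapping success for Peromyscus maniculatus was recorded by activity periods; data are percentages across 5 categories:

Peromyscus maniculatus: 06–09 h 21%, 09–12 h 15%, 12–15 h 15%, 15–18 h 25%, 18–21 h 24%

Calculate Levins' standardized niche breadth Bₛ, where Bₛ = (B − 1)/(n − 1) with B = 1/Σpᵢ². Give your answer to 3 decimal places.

Convert percentages to proportions (divide by 100).
Σpᵢ² = 0.21² + 0.15² + 0.15² + 0.25² + 0.24² = 0.0441 + 0.0225 + 0.0225 + 0.0625 + 0.0576 = 0.2092
B = 1 / 0.2092 = 4.78011
Bₛ = (B − 1)/(n − 1) = (4.78011 − 1)/(5 − 1) = 3.78011/4 = 0.94503

0.945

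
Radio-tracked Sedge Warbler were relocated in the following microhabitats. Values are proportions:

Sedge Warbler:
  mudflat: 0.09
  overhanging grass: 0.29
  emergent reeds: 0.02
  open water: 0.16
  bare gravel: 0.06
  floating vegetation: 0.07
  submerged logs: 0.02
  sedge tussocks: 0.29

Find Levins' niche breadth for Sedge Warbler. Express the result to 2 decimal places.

4.73

Σpᵢ² = 0.09² + 0.29² + 0.02² + 0.16² + 0.06² + 0.07² + 0.02² + 0.29² = 0.0081 + 0.0841 + 0.0004 + 0.0256 + 0.0036 + 0.0049 + 0.0004 + 0.0841 = 0.2112
B = 1 / 0.2112 = 4.7348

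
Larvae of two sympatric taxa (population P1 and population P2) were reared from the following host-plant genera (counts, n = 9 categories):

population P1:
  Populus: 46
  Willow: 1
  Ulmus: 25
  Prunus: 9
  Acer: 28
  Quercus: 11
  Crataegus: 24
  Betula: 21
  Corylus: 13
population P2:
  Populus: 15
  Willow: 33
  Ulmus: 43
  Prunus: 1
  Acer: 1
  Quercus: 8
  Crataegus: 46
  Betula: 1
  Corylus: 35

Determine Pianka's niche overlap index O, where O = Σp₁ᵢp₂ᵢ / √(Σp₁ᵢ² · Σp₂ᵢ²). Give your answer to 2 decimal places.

0.62

Proportions for population P1 (n=178): 46/178=0.2584, 1/178=0.0056, 25/178=0.1404, 9/178=0.0506, 28/178=0.1573, 11/178=0.0618, 24/178=0.1348, 21/178=0.1180, 13/178=0.0730
Proportions for population P2 (n=183): 15/183=0.0820, 33/183=0.1803, 43/183=0.2350, 1/183=0.0055, 1/183=0.0055, 8/183=0.0437, 46/183=0.2514, 1/183=0.0055, 35/183=0.1913
Σ p₁ᵢp₂ᵢ = 0.021189 + 0.001010 + 0.032994 + 0.000278 + 0.000865 + 0.002701 + 0.033889 + 0.000649 + 0.013965 = 0.107540
Σp_1ᵢ² = 0.2584² + 0.0056² + 0.1404² + 0.0506² + 0.1573² + 0.0618² + 0.1348² + 0.1180² + 0.0730² = 0.066771 + 0.000031 + 0.019712 + 0.002560 + 0.024743 + 0.003819 + 0.018171 + 0.013924 + 0.005329 = 0.155060
Σp_2ᵢ² = 0.0820² + 0.1803² + 0.2350² + 0.0055² + 0.0055² + 0.0437² + 0.2514² + 0.0055² + 0.1913² = 0.006724 + 0.032508 + 0.055225 + 0.000030 + 0.000030 + 0.001910 + 0.063202 + 0.000030 + 0.036596 = 0.196255
O = 0.107540 / √(0.155060 × 0.196255) = 0.107540 / 0.1744457 = 0.6165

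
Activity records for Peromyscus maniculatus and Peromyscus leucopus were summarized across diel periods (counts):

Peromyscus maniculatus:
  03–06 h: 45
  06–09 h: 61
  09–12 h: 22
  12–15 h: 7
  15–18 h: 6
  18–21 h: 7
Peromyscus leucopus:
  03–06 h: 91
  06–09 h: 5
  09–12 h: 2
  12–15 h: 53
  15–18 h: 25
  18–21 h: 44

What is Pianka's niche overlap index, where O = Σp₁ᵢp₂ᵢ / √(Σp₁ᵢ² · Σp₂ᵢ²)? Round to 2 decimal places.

0.57

Proportions for Peromyscus maniculatus (n=148): 45/148=0.3041, 61/148=0.4122, 22/148=0.1486, 7/148=0.0473, 6/148=0.0405, 7/148=0.0473
Proportions for Peromyscus leucopus (n=220): 91/220=0.4136, 5/220=0.0227, 2/220=0.0091, 53/220=0.2409, 25/220=0.1136, 44/220=0.2000
Σ p₁ᵢp₂ᵢ = 0.125776 + 0.009357 + 0.001352 + 0.011395 + 0.004601 + 0.009460 = 0.161941
Σp_1ᵢ² = 0.3041² + 0.4122² + 0.1486² + 0.0473² + 0.0405² + 0.0473² = 0.092477 + 0.169909 + 0.022082 + 0.002237 + 0.001640 + 0.002237 = 0.290582
Σp_2ᵢ² = 0.4136² + 0.0227² + 0.0091² + 0.2409² + 0.1136² + 0.2000² = 0.171065 + 0.000515 + 0.000083 + 0.058033 + 0.012905 + 0.040000 = 0.282601
O = 0.161941 / √(0.290582 × 0.282601) = 0.161941 / 0.2865637 = 0.5651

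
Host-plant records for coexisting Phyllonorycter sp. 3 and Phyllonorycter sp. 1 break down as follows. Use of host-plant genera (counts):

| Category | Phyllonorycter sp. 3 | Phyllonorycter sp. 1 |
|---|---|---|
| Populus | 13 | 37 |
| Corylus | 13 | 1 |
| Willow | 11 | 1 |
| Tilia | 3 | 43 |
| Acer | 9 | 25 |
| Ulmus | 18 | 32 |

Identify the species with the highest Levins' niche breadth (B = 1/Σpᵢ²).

Proportions for Phyllonorycter sp. 3 (n=67): 13/67=0.1940, 13/67=0.1940, 11/67=0.1642, 3/67=0.0448, 9/67=0.1343, 18/67=0.2687
Proportions for Phyllonorycter sp. 1 (n=139): 37/139=0.2662, 1/139=0.0072, 1/139=0.0072, 43/139=0.3094, 25/139=0.1799, 32/139=0.2302
Σp_3ᵢ² = 0.1940² + 0.1940² + 0.1642² + 0.0448² + 0.1343² + 0.2687² = 0.037636 + 0.037636 + 0.026962 + 0.002007 + 0.018036 + 0.072200 = 0.194477
B_3 = 1 / 0.194477 = 5.1420
Σp_1ᵢ² = 0.2662² + 0.0072² + 0.0072² + 0.3094² + 0.1799² + 0.2302² = 0.070862 + 0.000052 + 0.000052 + 0.095728 + 0.032364 + 0.052992 = 0.252050
B_1 = 1 / 0.252050 = 3.9675
Highest B → broadest niche (most generalist): Phyllonorycter sp. 3 (B = 5.14).

Phyllonorycter sp. 3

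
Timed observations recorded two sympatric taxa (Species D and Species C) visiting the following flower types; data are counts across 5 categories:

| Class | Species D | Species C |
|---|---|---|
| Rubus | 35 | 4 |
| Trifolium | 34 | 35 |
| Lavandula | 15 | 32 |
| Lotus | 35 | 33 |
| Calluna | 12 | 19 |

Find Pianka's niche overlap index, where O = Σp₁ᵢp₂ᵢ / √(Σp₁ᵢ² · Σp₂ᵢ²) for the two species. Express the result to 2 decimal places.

0.83

Proportions for Species D (n=131): 35/131=0.2672, 34/131=0.2595, 15/131=0.1145, 35/131=0.2672, 12/131=0.0916
Proportions for Species C (n=123): 4/123=0.0325, 35/123=0.2846, 32/123=0.2602, 33/123=0.2683, 19/123=0.1545
Σ p₁ᵢp₂ᵢ = 0.008684 + 0.073854 + 0.029793 + 0.071690 + 0.014152 = 0.198173
Σp_1ᵢ² = 0.2672² + 0.2595² + 0.1145² + 0.2672² + 0.0916² = 0.071396 + 0.067340 + 0.013110 + 0.071396 + 0.008391 = 0.231633
Σp_2ᵢ² = 0.0325² + 0.2846² + 0.2602² + 0.2683² + 0.1545² = 0.001056 + 0.080997 + 0.067704 + 0.071985 + 0.023870 = 0.245612
O = 0.198173 / √(0.231633 × 0.245612) = 0.198173 / 0.2385201 = 0.8308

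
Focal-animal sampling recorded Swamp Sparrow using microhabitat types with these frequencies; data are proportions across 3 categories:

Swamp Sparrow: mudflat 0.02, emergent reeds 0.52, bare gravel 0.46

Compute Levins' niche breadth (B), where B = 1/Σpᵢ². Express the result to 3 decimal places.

2.073

Σpᵢ² = 0.02² + 0.52² + 0.46² = 0.0004 + 0.2704 + 0.2116 = 0.4824
B = 1 / 0.4824 = 2.07297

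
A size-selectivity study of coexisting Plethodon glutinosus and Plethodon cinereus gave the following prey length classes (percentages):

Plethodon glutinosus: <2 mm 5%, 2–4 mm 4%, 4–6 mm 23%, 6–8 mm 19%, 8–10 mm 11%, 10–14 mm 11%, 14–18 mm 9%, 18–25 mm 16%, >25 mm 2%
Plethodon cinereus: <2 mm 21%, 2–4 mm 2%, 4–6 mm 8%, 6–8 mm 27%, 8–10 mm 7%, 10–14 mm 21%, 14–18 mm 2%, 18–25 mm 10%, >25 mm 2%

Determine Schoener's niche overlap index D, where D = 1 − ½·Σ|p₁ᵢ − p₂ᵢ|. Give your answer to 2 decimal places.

0.66

Convert percentages to proportions (divide by 100).
Σ|p₁ᵢ − p₂ᵢ| = 0.16 + 0.02 + 0.15 + 0.08 + 0.04 + 0.10 + 0.07 + 0.06 + 0.00 = 0.68
D = 1 − ½ × 0.68 = 1 − 0.340 = 0.6600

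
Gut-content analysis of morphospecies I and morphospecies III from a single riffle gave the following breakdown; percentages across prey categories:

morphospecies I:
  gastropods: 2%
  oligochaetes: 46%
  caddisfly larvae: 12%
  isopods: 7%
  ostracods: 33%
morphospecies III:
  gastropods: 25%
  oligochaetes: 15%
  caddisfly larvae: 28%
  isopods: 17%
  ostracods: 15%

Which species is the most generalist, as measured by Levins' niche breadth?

morphospecies III

Convert percentages to proportions (divide by 100).
Σp_Iᵢ² = 0.02² + 0.46² + 0.12² + 0.07² + 0.33² = 0.0004 + 0.2116 + 0.0144 + 0.0049 + 0.1089 = 0.3402
B_I = 1 / 0.3402 = 2.9394
Σp_IIIᵢ² = 0.25² + 0.15² + 0.28² + 0.17² + 0.15² = 0.0625 + 0.0225 + 0.0784 + 0.0289 + 0.0225 = 0.2148
B_III = 1 / 0.2148 = 4.6555
Highest B → broadest niche (most generalist): morphospecies III (B = 4.66).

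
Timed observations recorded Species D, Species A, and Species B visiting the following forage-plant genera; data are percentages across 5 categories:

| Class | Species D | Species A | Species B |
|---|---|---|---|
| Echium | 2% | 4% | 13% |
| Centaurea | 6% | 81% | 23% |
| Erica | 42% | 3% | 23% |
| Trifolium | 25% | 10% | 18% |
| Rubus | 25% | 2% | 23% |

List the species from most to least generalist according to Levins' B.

Convert percentages to proportions (divide by 100).
Σp_Dᵢ² = 0.02² + 0.06² + 0.42² + 0.25² + 0.25² = 0.0004 + 0.0036 + 0.1764 + 0.0625 + 0.0625 = 0.3054
B_D = 1 / 0.3054 = 3.2744
Σp_Aᵢ² = 0.04² + 0.81² + 0.03² + 0.10² + 0.02² = 0.0016 + 0.6561 + 0.0009 + 0.0100 + 0.0004 = 0.6690
B_A = 1 / 0.6690 = 1.4948
Σp_Bᵢ² = 0.13² + 0.23² + 0.23² + 0.18² + 0.23² = 0.0169 + 0.0529 + 0.0529 + 0.0324 + 0.0529 = 0.2080
B_B = 1 / 0.2080 = 4.8077
Ranking by B (broadest → narrowest): Species B (4.81) > Species D (3.27) > Species A (1.49)

Species B > Species D > Species A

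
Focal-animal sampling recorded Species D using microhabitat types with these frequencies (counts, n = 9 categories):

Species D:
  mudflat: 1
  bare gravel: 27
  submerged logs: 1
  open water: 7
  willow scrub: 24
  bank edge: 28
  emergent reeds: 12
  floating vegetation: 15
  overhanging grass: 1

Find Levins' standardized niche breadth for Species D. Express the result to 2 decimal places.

0.55

Proportions for Species D (n=116): 1/116=0.0086, 27/116=0.2328, 1/116=0.0086, 7/116=0.0603, 24/116=0.2069, 28/116=0.2414, 12/116=0.1034, 15/116=0.1293, 1/116=0.0086
Σpᵢ² = 0.0086² + 0.2328² + 0.0086² + 0.0603² + 0.2069² + 0.2414² + 0.1034² + 0.1293² + 0.0086² = 0.000074 + 0.054196 + 0.000074 + 0.003636 + 0.042808 + 0.058274 + 0.010692 + 0.016718 + 0.000074 = 0.186546
B = 1 / 0.186546 = 5.3606
Bₛ = (B − 1)/(n − 1) = (5.3606 − 1)/(9 − 1) = 4.3606/8 = 0.5451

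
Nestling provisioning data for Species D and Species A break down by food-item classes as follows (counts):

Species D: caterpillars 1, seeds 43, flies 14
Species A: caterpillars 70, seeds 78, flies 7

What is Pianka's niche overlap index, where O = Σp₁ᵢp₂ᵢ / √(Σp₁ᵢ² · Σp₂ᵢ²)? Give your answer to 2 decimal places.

0.74

Proportions for Species D (n=58): 1/58=0.0172, 43/58=0.7414, 14/58=0.2414
Proportions for Species A (n=155): 70/155=0.4516, 78/155=0.5032, 7/155=0.0452
Σ p₁ᵢp₂ᵢ = 0.007768 + 0.373072 + 0.010911 = 0.391751
Σp_1ᵢ² = 0.0172² + 0.7414² + 0.2414² = 0.000296 + 0.549674 + 0.058274 = 0.608244
Σp_2ᵢ² = 0.4516² + 0.5032² + 0.0452² = 0.203943 + 0.253210 + 0.002043 = 0.459196
O = 0.391751 / √(0.608244 × 0.459196) = 0.391751 / 0.5284914 = 0.7413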